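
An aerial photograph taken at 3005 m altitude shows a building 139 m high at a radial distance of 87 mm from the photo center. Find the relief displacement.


d = h * r / H = 139 * 87 / 3005 = 4.02 mm

4.02 mm


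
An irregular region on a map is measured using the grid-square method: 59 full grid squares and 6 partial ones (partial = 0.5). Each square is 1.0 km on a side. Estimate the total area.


effective squares = 59 + 6 * 0.5 = 62.0
area = 62.0 * 1.0 = 62.0 km^2

62.0 km^2


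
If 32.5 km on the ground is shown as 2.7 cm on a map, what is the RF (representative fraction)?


ground = 32.5 km = 3250000 cm; RF denominator = ground / map = 3250000 / 2.7 ≈ 1203704; RF = 1:1203704

1:1203704


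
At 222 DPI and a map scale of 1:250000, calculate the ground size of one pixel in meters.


pixel_cm = 2.54 / 222 ≈ 0.011441 cm
ground = pixel_cm * 250000 / 100 = 2.54 * 250000 / (222 * 100) = 635000 / 22200 ≈ 28.6 m

28.6 m


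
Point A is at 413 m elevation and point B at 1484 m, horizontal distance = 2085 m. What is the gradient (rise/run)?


gradient = (1484 - 413) / 2085 = 1071 / 2085 = 0.5137

0.5137


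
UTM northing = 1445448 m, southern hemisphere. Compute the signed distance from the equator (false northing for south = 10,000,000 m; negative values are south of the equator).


For southern: actual = 1445448 - 10000000 = -8554552 m

-8554552 m


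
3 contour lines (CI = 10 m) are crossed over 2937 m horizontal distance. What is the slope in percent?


elevation change = 3 * 10 = 30 m
slope = 30 / 2937 * 100 = 1.0%

1.0%


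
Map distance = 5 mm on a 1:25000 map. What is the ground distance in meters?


ground = 5 mm * 25000 / 1000 = 125.0 m

125.0 m


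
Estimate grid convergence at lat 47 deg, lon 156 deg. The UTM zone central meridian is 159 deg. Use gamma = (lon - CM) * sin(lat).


gamma = (156 - 159) * sin(47) = -3 * 0.731354 = -2.194 degrees

-2.194 degrees


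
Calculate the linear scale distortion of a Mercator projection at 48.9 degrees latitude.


SF = 1 / cos(48.9) = 1 / 0.657375 = 1.521

1.521


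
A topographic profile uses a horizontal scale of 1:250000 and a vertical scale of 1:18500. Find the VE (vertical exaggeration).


VE = horizontal_scale / vertical_scale = 250000 / 18500 ≈ 13.5

13.5x


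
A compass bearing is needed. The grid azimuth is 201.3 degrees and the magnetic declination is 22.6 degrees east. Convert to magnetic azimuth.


magnetic azimuth = grid azimuth - declination (east +ve)
mag_az = 201.3 - 22.6 = 178.7 degrees

178.7 degrees


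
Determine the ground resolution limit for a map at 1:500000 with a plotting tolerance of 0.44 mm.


ground = 0.44 mm * 500000 / 1000 = 220.0 m

220.0 m


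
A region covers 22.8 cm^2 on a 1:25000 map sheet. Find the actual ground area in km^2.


ground_area = 22.8 * (25000/100)^2 = 1425000.0 m^2 = 1.425 km^2

1.425 km^2


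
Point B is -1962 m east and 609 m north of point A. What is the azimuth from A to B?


az = atan2(-1962, 609) = -72.8 deg
adjusted to 0-360: 287.2 degrees

287.2 degrees


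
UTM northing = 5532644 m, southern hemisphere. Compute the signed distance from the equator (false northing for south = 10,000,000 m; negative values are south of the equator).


For southern: actual = 5532644 - 10000000 = -4467356 m

-4467356 m


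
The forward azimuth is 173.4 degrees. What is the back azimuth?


back azimuth = (173.4 + 180) mod 360 = 353.4 degrees

353.4 degrees


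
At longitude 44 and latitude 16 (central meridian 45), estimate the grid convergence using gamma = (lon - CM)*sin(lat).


gamma = (44 - 45) * sin(16) = -1 * 0.275637 = -0.276 degrees

-0.276 degrees


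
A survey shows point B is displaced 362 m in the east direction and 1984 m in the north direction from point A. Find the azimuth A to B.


az = atan2(362, 1984) = 10.3 deg
adjusted to 0-360: 10.3 degrees

10.3 degrees


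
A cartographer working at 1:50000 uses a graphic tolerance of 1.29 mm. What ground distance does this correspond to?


ground = 1.29 mm * 50000 / 1000 = 64.5 m

64.5 m


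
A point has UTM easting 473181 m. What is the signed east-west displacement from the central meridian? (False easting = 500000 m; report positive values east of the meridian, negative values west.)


displacement = 473181 - 500000 = -26819 m

-26819 m


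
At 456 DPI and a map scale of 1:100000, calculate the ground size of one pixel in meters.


pixel_cm = 2.54 / 456 ≈ 0.00557 cm
ground = pixel_cm * 100000 / 100 = 2.54 * 100000 / (456 * 100) = 254000 / 45600 ≈ 5.57 m

5.57 m


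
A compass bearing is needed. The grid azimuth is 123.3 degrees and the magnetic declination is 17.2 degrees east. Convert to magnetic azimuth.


magnetic azimuth = grid azimuth - declination (east +ve)
mag_az = 123.3 - 17.2 = 106.1 degrees

106.1 degrees


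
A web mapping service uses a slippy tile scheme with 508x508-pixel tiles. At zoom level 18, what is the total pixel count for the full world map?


tiles per axis = 2^18 = 262144
total tiles = 262144^2 = 68719476736
pixels per axis = 262144 * 508 = 133169152
total pixels = 133169152^2 = 17734023044399104

17734023044399104 pixels


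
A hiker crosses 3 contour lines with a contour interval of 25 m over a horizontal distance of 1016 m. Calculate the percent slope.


elevation change = 3 * 25 = 75 m
slope = 75 / 1016 * 100 = 7.4%

7.4%


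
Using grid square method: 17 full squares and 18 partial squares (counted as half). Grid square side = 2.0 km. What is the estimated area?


effective squares = 17 + 18 * 0.5 = 26.0
area = 26.0 * 4.0 = 104.0 km^2

104.0 km^2


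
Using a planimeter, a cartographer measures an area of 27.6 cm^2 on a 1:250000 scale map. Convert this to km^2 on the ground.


ground_area = 27.6 * (250000/100)^2 = 172500000.0 m^2 = 172.5 km^2

172.5 km^2


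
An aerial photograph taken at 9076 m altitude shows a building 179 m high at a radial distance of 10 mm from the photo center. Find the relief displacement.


d = h * r / H = 179 * 10 / 9076 = 0.2 mm

0.2 mm


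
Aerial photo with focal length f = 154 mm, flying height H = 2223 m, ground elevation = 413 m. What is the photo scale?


scale = f / (H - h) = 154 mm / 1810 m = 154 / 1810000 = 1:11753

1:11753


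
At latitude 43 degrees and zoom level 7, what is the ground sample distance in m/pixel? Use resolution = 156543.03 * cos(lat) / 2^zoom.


res = 156543.03 * cos(43) / 2^7 = 156543.03 * 0.7313537 / 128 = 894.44 m/pixel

894.44 m/pixel


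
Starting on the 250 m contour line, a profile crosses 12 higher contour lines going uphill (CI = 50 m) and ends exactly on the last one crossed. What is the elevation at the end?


elevation = 250 + 12 * 50 = 850 m

850 m


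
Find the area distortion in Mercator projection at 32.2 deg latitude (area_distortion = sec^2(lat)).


area_distortion = 1/cos^2(32.2) = 1.397

1.397


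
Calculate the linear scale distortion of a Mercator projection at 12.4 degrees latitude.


SF = 1 / cos(12.4) = 1 / 0.976672 = 1.024

1.024


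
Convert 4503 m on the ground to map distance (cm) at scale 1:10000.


map_cm = 4503 * 100 / 10000 = 45.03 cm

45.03 cm


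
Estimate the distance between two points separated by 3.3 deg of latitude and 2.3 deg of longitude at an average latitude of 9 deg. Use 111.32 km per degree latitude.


dlat_km = 3.3 * 111.32 = 367.356
dlon_km = 2.3 * 111.32 * cos(9) ≈ 252.884
dist = sqrt(367.356^2 + 252.884^2) ≈ 446.0 km

446.0 km


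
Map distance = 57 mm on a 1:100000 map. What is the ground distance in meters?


ground = 57 mm * 100000 / 1000 = 5700.0 m

5700.0 m


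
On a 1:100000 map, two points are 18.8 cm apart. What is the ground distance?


ground = 18.8 cm * 100000 / 100 = 18800.0 m = 18.8 km

18.8 km


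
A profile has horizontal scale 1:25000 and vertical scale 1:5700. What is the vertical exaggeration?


VE = horizontal_scale / vertical_scale = 25000 / 5700 ≈ 4.4

4.4x


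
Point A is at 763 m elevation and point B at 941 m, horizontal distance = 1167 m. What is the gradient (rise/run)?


gradient = (941 - 763) / 1167 = 178 / 1167 = 0.1525

0.1525


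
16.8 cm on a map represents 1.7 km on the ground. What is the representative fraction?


ground = 1.7 km = 170000 cm; RF denominator = ground / map = 170000 / 16.8 ≈ 10119; RF = 1:10119

1:10119


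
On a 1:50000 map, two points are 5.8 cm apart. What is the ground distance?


ground = 5.8 cm * 50000 / 100 = 2900.0 m = 2.9 km

2.9 km


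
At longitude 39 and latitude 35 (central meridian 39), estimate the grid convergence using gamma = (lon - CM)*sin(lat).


gamma = (39 - 39) * sin(35) = 0 * 0.573576 = 0.0 degrees

0.0 degrees


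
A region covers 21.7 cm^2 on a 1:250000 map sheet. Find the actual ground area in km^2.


ground_area = 21.7 * (250000/100)^2 = 135625000.0 m^2 = 135.625 km^2

135.625 km^2


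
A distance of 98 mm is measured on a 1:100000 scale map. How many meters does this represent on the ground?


ground = 98 mm * 100000 / 1000 = 9800.0 m

9800.0 m


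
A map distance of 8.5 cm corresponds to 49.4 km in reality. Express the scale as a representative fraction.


ground = 49.4 km = 4940000 cm; RF denominator = ground / map = 4940000 / 8.5 ≈ 581176; RF = 1:581176

1:581176


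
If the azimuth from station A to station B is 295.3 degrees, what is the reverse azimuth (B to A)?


back azimuth = (295.3 + 180) mod 360 = 115.3 degrees

115.3 degrees


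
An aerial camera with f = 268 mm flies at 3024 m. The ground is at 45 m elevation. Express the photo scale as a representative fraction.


scale = f / (H - h) = 268 mm / 2979 m = 268 / 2979000 = 1:11116

1:11116


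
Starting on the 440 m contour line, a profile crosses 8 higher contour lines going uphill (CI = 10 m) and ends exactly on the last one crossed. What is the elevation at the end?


elevation = 440 + 8 * 10 = 520 m

520 m


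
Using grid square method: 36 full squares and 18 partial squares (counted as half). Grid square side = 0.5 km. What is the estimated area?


effective squares = 36 + 18 * 0.5 = 45.0
area = 45.0 * 0.25 = 11.25 km^2

11.25 km^2


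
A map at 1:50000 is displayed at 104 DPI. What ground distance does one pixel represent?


pixel_cm = 2.54 / 104 ≈ 0.024423 cm
ground = pixel_cm * 50000 / 100 = 2.54 * 50000 / (104 * 100) = 127000 / 10400 ≈ 12.21 m

12.21 m


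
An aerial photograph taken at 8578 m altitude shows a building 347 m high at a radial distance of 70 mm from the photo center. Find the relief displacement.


d = h * r / H = 347 * 70 / 8578 = 2.83 mm

2.83 mm


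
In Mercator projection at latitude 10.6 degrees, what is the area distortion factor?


area_distortion = 1/cos^2(10.6) = 1.035

1.035


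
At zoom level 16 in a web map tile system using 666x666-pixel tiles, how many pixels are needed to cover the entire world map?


tiles per axis = 2^16 = 65536
total tiles = 65536^2 = 4294967296
pixels per axis = 65536 * 666 = 43646976
total pixels = 43646976^2 = 1905058513944576

1905058513944576 pixels


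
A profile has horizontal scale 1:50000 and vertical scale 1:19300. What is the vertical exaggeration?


VE = horizontal_scale / vertical_scale = 50000 / 19300 ≈ 2.6

2.6x


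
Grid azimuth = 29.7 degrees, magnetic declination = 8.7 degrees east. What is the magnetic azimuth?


magnetic azimuth = grid azimuth - declination (east +ve)
mag_az = 29.7 - 8.7 = 21.0 degrees

21.0 degrees


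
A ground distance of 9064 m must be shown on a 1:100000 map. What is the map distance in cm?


map_cm = 9064 * 100 / 100000 = 9.064 cm ≈ 9.06 cm

9.06 cm


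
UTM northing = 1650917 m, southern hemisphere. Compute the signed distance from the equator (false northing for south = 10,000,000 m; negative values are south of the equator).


For southern: actual = 1650917 - 10000000 = -8349083 m

-8349083 m


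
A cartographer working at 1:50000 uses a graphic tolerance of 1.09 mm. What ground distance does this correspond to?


ground = 1.09 mm * 50000 / 1000 = 54.5 m

54.5 m


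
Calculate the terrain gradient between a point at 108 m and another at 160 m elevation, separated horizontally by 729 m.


gradient = (160 - 108) / 729 = 52 / 729 = 0.0713

0.0713


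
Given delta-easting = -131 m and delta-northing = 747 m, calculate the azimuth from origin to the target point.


az = atan2(-131, 747) = -9.9 deg
adjusted to 0-360: 350.1 degrees

350.1 degrees


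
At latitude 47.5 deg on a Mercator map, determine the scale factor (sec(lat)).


SF = 1 / cos(47.5) = 1 / 0.67559 = 1.48

1.48


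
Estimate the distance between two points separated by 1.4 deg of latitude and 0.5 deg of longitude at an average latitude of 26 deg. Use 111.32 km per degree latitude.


dlat_km = 1.4 * 111.32 = 155.848
dlon_km = 0.5 * 111.32 * cos(26) ≈ 50.027
dist = sqrt(155.848^2 + 50.027^2) ≈ 163.7 km

163.7 km


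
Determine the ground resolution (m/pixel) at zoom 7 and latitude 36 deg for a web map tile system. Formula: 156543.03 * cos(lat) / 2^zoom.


res = 156543.03 * cos(36) / 2^7 = 156543.03 * 0.80901699 / 128 = 989.42 m/pixel

989.42 m/pixel


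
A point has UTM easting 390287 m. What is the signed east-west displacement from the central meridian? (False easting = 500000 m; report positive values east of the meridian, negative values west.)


displacement = 390287 - 500000 = -109713 m

-109713 m


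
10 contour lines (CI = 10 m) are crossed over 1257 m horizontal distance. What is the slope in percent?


elevation change = 10 * 10 = 100 m
slope = 100 / 1257 * 100 = 8.0%

8.0%


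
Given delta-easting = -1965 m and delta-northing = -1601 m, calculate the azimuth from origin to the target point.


az = atan2(-1965, -1601) = -129.2 deg
adjusted to 0-360: 230.8 degrees

230.8 degrees


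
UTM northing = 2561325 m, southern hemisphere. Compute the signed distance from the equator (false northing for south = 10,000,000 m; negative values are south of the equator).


For southern: actual = 2561325 - 10000000 = -7438675 m

-7438675 m


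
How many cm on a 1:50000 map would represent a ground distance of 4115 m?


map_cm = 4115 * 100 / 50000 = 8.23 cm

8.23 cm


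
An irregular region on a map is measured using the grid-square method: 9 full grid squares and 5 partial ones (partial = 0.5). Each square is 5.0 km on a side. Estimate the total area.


effective squares = 9 + 5 * 0.5 = 11.5
area = 11.5 * 25.0 = 287.5 km^2

287.5 km^2


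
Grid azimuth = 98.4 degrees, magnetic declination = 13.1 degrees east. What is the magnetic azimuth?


magnetic azimuth = grid azimuth - declination (east +ve)
mag_az = 98.4 - 13.1 = 85.3 degrees

85.3 degrees


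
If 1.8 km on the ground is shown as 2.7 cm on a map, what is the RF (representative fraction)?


ground = 1.8 km = 180000 cm; RF denominator = ground / map = 180000 / 2.7 ≈ 66667; RF = 1:66667

1:66667


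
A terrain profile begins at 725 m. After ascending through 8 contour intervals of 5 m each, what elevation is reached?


elevation = 725 + 8 * 5 = 765 m

765 m


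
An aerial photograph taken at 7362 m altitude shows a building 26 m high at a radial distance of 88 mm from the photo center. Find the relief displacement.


d = h * r / H = 26 * 88 / 7362 = 0.31 mm

0.31 mm


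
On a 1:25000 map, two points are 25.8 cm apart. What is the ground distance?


ground = 25.8 cm * 25000 / 100 = 6450.0 m = 6.45 km

6.45 km


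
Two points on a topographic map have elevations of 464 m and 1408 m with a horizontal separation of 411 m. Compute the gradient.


gradient = (1408 - 464) / 411 = 944 / 411 = 2.2968

2.2968


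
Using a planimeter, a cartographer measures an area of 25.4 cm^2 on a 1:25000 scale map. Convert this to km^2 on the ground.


ground_area = 25.4 * (25000/100)^2 = 1587500.0 m^2 = 1.5875 km^2 ≈ 1.588 km^2

1.588 km^2


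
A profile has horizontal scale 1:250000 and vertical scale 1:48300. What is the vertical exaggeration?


VE = horizontal_scale / vertical_scale = 250000 / 48300 ≈ 5.2

5.2x


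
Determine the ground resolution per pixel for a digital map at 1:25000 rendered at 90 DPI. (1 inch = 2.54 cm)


pixel_cm = 2.54 / 90 ≈ 0.028222 cm
ground = pixel_cm * 25000 / 100 = 2.54 * 25000 / (90 * 100) = 63500 / 9000 ≈ 7.06 m

7.06 m


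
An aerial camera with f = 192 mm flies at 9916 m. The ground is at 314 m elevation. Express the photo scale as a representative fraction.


scale = f / (H - h) = 192 mm / 9602 m = 192 / 9602000 = 1:50010

1:50010


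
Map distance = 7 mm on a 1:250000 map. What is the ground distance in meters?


ground = 7 mm * 250000 / 1000 = 1750.0 m

1750.0 m


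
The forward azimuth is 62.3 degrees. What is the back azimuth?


back azimuth = (62.3 + 180) mod 360 = 242.3 degrees

242.3 degrees


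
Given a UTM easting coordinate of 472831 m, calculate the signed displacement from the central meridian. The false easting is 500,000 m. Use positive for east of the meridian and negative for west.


displacement = 472831 - 500000 = -27169 m

-27169 m


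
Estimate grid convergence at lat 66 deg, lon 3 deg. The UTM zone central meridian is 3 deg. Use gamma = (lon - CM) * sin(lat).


gamma = (3 - 3) * sin(66) = 0 * 0.913545 = 0.0 degrees

0.0 degrees


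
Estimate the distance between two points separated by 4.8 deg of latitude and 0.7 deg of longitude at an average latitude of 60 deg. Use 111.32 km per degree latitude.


dlat_km = 4.8 * 111.32 = 534.336
dlon_km = 0.7 * 111.32 * cos(60) ≈ 38.962
dist = sqrt(534.336^2 + 38.962^2) ≈ 535.8 km

535.8 km


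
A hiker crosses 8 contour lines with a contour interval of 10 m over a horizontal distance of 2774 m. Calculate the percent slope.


elevation change = 8 * 10 = 80 m
slope = 80 / 2774 * 100 = 2.9%

2.9%


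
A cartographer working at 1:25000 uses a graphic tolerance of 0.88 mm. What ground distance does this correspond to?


ground = 0.88 mm * 25000 / 1000 = 22.0 m

22.0 m


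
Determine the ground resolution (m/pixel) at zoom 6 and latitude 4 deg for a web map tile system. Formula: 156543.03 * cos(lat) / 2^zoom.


res = 156543.03 * cos(4) / 2^6 = 156543.03 * 0.99756405 / 64 = 2440.03 m/pixel

2440.03 m/pixel


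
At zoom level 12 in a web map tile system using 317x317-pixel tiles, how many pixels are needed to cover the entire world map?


tiles per axis = 2^12 = 4096
total tiles = 4096^2 = 16777216
pixels per axis = 4096 * 317 = 1298432
total pixels = 1298432^2 = 1685925658624

1685925658624 pixels


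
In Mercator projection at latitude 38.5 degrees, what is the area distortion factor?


area_distortion = 1/cos^2(38.5) = 1.633

1.633


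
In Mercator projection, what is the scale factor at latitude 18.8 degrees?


SF = 1 / cos(18.8) = 1 / 0.946649 = 1.056

1.056


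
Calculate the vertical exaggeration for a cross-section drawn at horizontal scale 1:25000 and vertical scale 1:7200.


VE = horizontal_scale / vertical_scale = 25000 / 7200 ≈ 3.5

3.5x


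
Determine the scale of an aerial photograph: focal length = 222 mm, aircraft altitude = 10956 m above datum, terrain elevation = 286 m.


scale = f / (H - h) = 222 mm / 10670 m = 222 / 10670000 = 1:48063

1:48063


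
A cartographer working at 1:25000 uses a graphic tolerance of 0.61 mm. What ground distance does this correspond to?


ground = 0.61 mm * 25000 / 1000 = 15.25 m

15.25 m


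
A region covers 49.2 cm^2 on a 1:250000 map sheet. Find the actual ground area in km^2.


ground_area = 49.2 * (250000/100)^2 = 307500000.0 m^2 = 307.5 km^2

307.5 km^2


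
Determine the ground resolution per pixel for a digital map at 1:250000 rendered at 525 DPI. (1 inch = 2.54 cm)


pixel_cm = 2.54 / 525 ≈ 0.004838 cm
ground = pixel_cm * 250000 / 100 = 2.54 * 250000 / (525 * 100) = 635000 / 52500 ≈ 12.1 m

12.1 m


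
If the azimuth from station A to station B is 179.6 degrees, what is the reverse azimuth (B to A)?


back azimuth = (179.6 + 180) mod 360 = 359.6 degrees

359.6 degrees


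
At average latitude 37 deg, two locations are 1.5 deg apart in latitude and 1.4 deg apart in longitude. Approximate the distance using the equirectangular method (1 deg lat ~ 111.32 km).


dlat_km = 1.5 * 111.32 = 166.98
dlon_km = 1.4 * 111.32 * cos(37) ≈ 124.466
dist = sqrt(166.98^2 + 124.466^2) ≈ 208.3 km

208.3 km


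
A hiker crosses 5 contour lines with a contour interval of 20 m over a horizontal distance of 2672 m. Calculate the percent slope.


elevation change = 5 * 20 = 100 m
slope = 100 / 2672 * 100 = 3.7%

3.7%


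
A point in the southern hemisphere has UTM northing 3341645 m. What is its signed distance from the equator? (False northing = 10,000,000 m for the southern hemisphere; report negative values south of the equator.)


For southern: actual = 3341645 - 10000000 = -6658355 m

-6658355 m


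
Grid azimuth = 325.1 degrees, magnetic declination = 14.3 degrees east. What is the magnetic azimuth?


magnetic azimuth = grid azimuth - declination (east +ve)
mag_az = 325.1 - 14.3 = 310.8 degrees

310.8 degrees


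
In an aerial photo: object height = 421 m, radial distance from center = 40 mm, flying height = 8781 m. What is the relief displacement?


d = h * r / H = 421 * 40 / 8781 = 1.92 mm

1.92 mm


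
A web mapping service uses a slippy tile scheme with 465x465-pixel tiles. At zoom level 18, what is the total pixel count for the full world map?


tiles per axis = 2^18 = 262144
total tiles = 262144^2 = 68719476736
pixels per axis = 262144 * 465 = 121896960
total pixels = 121896960^2 = 14858868857241600

14858868857241600 pixels


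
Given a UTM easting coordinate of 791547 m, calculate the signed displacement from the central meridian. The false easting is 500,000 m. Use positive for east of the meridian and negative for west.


displacement = 791547 - 500000 = 291547 m

291547 m


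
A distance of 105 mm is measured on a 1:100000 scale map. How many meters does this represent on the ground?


ground = 105 mm * 100000 / 1000 = 10500.0 m

10500.0 m


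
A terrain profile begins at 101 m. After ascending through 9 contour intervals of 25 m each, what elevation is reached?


elevation = 101 + 9 * 25 = 326 m

326 m


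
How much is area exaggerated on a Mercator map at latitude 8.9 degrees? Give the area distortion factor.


area_distortion = 1/cos^2(8.9) = 1.025

1.025


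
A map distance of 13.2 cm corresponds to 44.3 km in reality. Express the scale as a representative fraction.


ground = 44.3 km = 4430000 cm; RF denominator = ground / map = 4430000 / 13.2 ≈ 335606; RF = 1:335606

1:335606


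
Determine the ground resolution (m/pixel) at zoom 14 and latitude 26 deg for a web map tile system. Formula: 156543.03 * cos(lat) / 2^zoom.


res = 156543.03 * cos(26) / 2^14 = 156543.03 * 0.89879405 / 16384 = 8.59 m/pixel

8.59 m/pixel


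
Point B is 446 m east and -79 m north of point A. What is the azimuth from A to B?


az = atan2(446, -79) = 100.0 deg
adjusted to 0-360: 100.0 degrees

100.0 degrees


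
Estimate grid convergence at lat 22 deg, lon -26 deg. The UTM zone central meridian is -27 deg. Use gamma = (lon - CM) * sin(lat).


gamma = (-26 - -27) * sin(22) = 1 * 0.374607 = 0.375 degrees

0.375 degrees


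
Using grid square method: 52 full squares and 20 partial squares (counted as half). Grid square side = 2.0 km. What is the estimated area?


effective squares = 52 + 20 * 0.5 = 62.0
area = 62.0 * 4.0 = 248.0 km^2

248.0 km^2


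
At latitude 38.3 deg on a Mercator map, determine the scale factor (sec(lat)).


SF = 1 / cos(38.3) = 1 / 0.784776 = 1.274

1.274


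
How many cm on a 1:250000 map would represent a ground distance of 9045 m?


map_cm = 9045 * 100 / 250000 = 3.618 cm ≈ 3.62 cm

3.62 cm


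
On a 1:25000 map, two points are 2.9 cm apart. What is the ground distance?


ground = 2.9 cm * 25000 / 100 = 725.0 m

725.0 m


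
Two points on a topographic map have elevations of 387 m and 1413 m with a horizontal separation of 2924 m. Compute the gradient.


gradient = (1413 - 387) / 2924 = 1026 / 2924 = 0.3509

0.3509


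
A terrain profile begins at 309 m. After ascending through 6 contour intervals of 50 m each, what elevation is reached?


elevation = 309 + 6 * 50 = 609 m

609 m


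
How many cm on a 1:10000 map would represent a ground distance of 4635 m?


map_cm = 4635 * 100 / 10000 = 46.35 cm

46.35 cm


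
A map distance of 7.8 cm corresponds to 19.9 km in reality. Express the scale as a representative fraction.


ground = 19.9 km = 1990000 cm; RF denominator = ground / map = 1990000 / 7.8 ≈ 255128; RF = 1:255128

1:255128


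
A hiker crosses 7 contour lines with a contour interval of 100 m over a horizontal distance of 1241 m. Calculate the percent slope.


elevation change = 7 * 100 = 700 m
slope = 700 / 1241 * 100 = 56.4%

56.4%


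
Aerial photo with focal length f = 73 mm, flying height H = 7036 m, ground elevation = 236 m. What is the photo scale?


scale = f / (H - h) = 73 mm / 6800 m = 73 / 6800000 = 1:93151

1:93151


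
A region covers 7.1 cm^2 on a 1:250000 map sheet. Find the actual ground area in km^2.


ground_area = 7.1 * (250000/100)^2 = 44375000.0 m^2 = 44.375 km^2

44.375 km^2


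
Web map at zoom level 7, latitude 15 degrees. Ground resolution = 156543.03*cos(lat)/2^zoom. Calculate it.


res = 156543.03 * cos(15) / 2^7 = 156543.03 * 0.96592583 / 128 = 1181.32 m/pixel

1181.32 m/pixel


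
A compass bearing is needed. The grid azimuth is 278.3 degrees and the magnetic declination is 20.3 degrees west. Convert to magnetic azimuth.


magnetic azimuth = grid azimuth - declination (east +ve)
mag_az = 278.3 - -20.3 = 298.6 degrees

298.6 degrees


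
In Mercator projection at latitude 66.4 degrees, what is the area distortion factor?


area_distortion = 1/cos^2(66.4) = 6.239

6.239


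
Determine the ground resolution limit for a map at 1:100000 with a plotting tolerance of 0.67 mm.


ground = 0.67 mm * 100000 / 1000 = 67.0 m

67.0 m


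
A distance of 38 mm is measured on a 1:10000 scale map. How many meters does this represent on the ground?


ground = 38 mm * 10000 / 1000 = 380.0 m

380.0 m


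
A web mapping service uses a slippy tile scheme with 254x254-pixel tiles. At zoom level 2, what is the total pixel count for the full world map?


tiles per axis = 2^2 = 4
total tiles = 4^2 = 16
pixels per axis = 4 * 254 = 1016
total pixels = 1016^2 = 1032256

1032256 pixels


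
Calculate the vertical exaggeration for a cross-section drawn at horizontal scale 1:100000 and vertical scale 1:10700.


VE = horizontal_scale / vertical_scale = 100000 / 10700 ≈ 9.3

9.3x


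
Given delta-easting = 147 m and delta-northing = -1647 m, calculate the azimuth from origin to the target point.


az = atan2(147, -1647) = 174.9 deg
adjusted to 0-360: 174.9 degrees

174.9 degrees


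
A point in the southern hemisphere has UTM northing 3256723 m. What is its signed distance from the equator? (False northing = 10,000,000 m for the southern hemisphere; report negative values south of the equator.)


For southern: actual = 3256723 - 10000000 = -6743277 m

-6743277 m


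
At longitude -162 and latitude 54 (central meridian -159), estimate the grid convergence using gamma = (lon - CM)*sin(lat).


gamma = (-162 - -159) * sin(54) = -3 * 0.809017 = -2.427 degrees

-2.427 degrees


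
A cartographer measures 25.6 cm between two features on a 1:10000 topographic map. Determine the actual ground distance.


ground = 25.6 cm * 10000 / 100 = 2560.0 m = 2.56 km

2.56 km


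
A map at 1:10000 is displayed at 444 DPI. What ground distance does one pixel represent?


pixel_cm = 2.54 / 444 ≈ 0.005721 cm
ground = pixel_cm * 10000 / 100 = 2.54 * 10000 / (444 * 100) = 25400 / 44400 ≈ 0.57 m

0.57 m


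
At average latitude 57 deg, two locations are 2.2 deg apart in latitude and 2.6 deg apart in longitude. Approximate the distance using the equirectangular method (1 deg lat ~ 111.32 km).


dlat_km = 2.2 * 111.32 = 244.904
dlon_km = 2.6 * 111.32 * cos(57) ≈ 157.636
dist = sqrt(244.904^2 + 157.636^2) ≈ 291.3 km

291.3 km


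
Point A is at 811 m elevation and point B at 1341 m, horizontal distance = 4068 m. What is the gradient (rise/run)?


gradient = (1341 - 811) / 4068 = 530 / 4068 = 0.1303

0.1303


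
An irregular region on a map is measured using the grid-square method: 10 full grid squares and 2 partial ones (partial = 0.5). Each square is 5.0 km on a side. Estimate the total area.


effective squares = 10 + 2 * 0.5 = 11.0
area = 11.0 * 25.0 = 275.0 km^2

275.0 km^2


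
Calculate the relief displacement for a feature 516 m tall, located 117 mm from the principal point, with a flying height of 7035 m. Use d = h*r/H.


d = h * r / H = 516 * 117 / 7035 = 8.58 mm

8.58 mm


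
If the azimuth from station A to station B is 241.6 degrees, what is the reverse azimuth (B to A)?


back azimuth = (241.6 + 180) mod 360 = 61.6 degrees

61.6 degrees


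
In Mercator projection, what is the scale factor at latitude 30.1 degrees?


SF = 1 / cos(30.1) = 1 / 0.865151 = 1.156

1.156


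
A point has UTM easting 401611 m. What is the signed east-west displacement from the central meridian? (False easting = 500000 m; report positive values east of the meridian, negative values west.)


displacement = 401611 - 500000 = -98389 m

-98389 m


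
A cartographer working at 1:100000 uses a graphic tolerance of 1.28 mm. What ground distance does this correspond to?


ground = 1.28 mm * 100000 / 1000 = 128.0 m

128.0 m


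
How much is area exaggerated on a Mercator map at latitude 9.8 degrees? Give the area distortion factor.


area_distortion = 1/cos^2(9.8) = 1.03

1.03


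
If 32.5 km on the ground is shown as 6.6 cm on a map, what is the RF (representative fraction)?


ground = 32.5 km = 3250000 cm; RF denominator = ground / map = 3250000 / 6.6 ≈ 492424; RF = 1:492424

1:492424


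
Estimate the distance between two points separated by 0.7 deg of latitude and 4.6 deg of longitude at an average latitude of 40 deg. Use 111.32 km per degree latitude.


dlat_km = 0.7 * 111.32 = 77.924
dlon_km = 4.6 * 111.32 * cos(40) ≈ 392.27
dist = sqrt(77.924^2 + 392.27^2) ≈ 399.9 km

399.9 km


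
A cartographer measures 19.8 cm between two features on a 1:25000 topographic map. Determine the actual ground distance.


ground = 19.8 cm * 25000 / 100 = 4950.0 m = 4.95 km

4.95 km


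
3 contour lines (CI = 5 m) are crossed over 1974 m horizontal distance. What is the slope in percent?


elevation change = 3 * 5 = 15 m
slope = 15 / 1974 * 100 = 0.8%

0.8%


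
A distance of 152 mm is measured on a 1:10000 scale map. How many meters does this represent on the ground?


ground = 152 mm * 10000 / 1000 = 1520.0 m

1520.0 m


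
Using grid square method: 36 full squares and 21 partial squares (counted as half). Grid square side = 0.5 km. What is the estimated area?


effective squares = 36 + 21 * 0.5 = 46.5
area = 46.5 * 0.25 = 11.625 km^2

11.625 km^2


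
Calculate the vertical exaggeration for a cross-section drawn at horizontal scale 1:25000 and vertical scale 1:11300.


VE = horizontal_scale / vertical_scale = 25000 / 11300 ≈ 2.2

2.2x


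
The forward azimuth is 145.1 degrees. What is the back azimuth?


back azimuth = (145.1 + 180) mod 360 = 325.1 degrees

325.1 degrees


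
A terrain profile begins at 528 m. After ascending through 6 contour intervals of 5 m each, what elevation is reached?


elevation = 528 + 6 * 5 = 558 m

558 m


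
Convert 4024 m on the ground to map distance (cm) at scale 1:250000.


map_cm = 4024 * 100 / 250000 = 1.6096 cm ≈ 1.61 cm

1.61 cm


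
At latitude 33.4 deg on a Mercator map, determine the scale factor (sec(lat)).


SF = 1 / cos(33.4) = 1 / 0.834848 = 1.198

1.198


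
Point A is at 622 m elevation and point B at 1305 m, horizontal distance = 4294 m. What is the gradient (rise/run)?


gradient = (1305 - 622) / 4294 = 683 / 4294 = 0.1591

0.1591


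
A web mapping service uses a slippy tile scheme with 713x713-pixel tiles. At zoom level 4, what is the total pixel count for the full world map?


tiles per axis = 2^4 = 16
total tiles = 16^2 = 256
pixels per axis = 16 * 713 = 11408
total pixels = 11408^2 = 130142464

130142464 pixels


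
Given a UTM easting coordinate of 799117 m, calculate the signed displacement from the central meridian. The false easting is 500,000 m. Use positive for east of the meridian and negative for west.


displacement = 799117 - 500000 = 299117 m

299117 m


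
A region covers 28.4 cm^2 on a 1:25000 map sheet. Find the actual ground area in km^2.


ground_area = 28.4 * (25000/100)^2 = 1775000.0 m^2 = 1.775 km^2

1.775 km^2


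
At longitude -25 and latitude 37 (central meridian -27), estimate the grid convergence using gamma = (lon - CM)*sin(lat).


gamma = (-25 - -27) * sin(37) = 2 * 0.601815 = 1.204 degrees

1.204 degrees


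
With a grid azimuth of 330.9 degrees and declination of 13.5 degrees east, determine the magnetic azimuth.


magnetic azimuth = grid azimuth - declination (east +ve)
mag_az = 330.9 - 13.5 = 317.4 degrees

317.4 degrees


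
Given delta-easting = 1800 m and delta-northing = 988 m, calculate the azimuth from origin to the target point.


az = atan2(1800, 988) = 61.2 deg
adjusted to 0-360: 61.2 degrees

61.2 degrees


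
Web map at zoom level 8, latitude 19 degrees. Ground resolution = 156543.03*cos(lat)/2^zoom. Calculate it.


res = 156543.03 * cos(19) / 2^8 = 156543.03 * 0.94551858 / 256 = 578.18 m/pixel

578.18 m/pixel


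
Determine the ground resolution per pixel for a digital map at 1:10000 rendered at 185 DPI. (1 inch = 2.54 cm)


pixel_cm = 2.54 / 185 ≈ 0.01373 cm
ground = pixel_cm * 10000 / 100 = 2.54 * 10000 / (185 * 100) = 25400 / 18500 ≈ 1.37 m

1.37 m


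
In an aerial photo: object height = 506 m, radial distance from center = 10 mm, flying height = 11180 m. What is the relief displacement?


d = h * r / H = 506 * 10 / 11180 = 0.45 mm

0.45 mm


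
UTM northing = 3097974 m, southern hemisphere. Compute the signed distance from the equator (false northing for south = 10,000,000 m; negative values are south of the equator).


For southern: actual = 3097974 - 10000000 = -6902026 m

-6902026 m


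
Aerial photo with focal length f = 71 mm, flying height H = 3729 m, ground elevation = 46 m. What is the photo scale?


scale = f / (H - h) = 71 mm / 3683 m = 71 / 3683000 = 1:51873

1:51873


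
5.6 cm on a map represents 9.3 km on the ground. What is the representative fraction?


ground = 9.3 km = 930000 cm; RF denominator = ground / map = 930000 / 5.6 ≈ 166071; RF = 1:166071

1:166071


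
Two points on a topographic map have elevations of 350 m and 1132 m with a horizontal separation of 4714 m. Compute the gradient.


gradient = (1132 - 350) / 4714 = 782 / 4714 = 0.1659

0.1659


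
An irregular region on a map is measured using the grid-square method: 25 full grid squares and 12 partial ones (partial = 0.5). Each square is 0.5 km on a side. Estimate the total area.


effective squares = 25 + 12 * 0.5 = 31.0
area = 31.0 * 0.25 = 7.75 km^2

7.75 km^2


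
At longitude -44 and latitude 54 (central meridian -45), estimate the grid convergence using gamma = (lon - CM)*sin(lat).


gamma = (-44 - -45) * sin(54) = 1 * 0.809017 = 0.809 degrees

0.809 degrees


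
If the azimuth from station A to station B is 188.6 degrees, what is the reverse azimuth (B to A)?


back azimuth = (188.6 + 180) mod 360 = 8.6 degrees

8.6 degrees


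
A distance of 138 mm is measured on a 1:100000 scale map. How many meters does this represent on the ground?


ground = 138 mm * 100000 / 1000 = 13800.0 m

13800.0 m


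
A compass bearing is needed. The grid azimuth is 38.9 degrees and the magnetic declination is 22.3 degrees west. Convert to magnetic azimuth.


magnetic azimuth = grid azimuth - declination (east +ve)
mag_az = 38.9 - -22.3 = 61.2 degrees

61.2 degrees


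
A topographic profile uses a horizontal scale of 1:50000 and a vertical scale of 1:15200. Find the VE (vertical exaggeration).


VE = horizontal_scale / vertical_scale = 50000 / 15200 ≈ 3.3

3.3x


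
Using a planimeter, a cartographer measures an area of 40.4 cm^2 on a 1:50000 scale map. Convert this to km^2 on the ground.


ground_area = 40.4 * (50000/100)^2 = 10100000.0 m^2 = 10.1 km^2

10.1 km^2


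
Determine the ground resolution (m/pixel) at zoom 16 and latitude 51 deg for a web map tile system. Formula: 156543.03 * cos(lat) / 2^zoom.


res = 156543.03 * cos(51) / 2^16 = 156543.03 * 0.62932039 / 65536 = 1.5 m/pixel

1.5 m/pixel


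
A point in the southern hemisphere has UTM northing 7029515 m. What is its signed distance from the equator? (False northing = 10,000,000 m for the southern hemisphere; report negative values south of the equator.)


For southern: actual = 7029515 - 10000000 = -2970485 m

-2970485 m


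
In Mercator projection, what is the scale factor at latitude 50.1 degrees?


SF = 1 / cos(50.1) = 1 / 0.64145 = 1.559

1.559


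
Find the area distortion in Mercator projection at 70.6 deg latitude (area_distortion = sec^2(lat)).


area_distortion = 1/cos^2(70.6) = 9.064

9.064


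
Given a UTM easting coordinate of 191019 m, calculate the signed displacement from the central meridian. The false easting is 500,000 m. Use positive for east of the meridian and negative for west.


displacement = 191019 - 500000 = -308981 m

-308981 m


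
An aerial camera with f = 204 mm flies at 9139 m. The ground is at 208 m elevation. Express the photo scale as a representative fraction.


scale = f / (H - h) = 204 mm / 8931 m = 204 / 8931000 = 1:43779

1:43779


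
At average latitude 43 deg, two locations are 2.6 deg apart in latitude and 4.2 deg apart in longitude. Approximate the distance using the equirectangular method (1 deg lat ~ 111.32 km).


dlat_km = 2.6 * 111.32 = 289.432
dlon_km = 4.2 * 111.32 * cos(43) ≈ 341.94
dist = sqrt(289.432^2 + 341.94^2) ≈ 448.0 km

448.0 km


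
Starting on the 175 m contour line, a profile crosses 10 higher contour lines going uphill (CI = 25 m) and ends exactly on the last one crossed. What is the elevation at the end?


elevation = 175 + 10 * 25 = 425 m

425 m


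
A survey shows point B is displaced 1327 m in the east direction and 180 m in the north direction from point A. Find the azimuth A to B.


az = atan2(1327, 180) = 82.3 deg
adjusted to 0-360: 82.3 degrees

82.3 degrees


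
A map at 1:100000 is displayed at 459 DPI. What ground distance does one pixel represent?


pixel_cm = 2.54 / 459 ≈ 0.005534 cm
ground = pixel_cm * 100000 / 100 = 2.54 * 100000 / (459 * 100) = 254000 / 45900 ≈ 5.53 m

5.53 m


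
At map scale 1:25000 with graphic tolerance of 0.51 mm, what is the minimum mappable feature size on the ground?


ground = 0.51 mm * 25000 / 1000 = 12.75 m

12.75 m


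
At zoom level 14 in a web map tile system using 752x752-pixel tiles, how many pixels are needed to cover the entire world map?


tiles per axis = 2^14 = 16384
total tiles = 16384^2 = 268435456
pixels per axis = 16384 * 752 = 12320768
total pixels = 12320768^2 = 151801324109824

151801324109824 pixels
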